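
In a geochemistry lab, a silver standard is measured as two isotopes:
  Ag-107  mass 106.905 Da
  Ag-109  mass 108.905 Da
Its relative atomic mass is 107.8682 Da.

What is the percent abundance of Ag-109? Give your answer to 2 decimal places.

Let x be the fractional abundance of Ag-107; then Ag-109 has abundance 1 − x.
106.905·x + 108.905·(1 − x) = 107.8682
(106.905 − 108.905)·x = 107.8682 − 108.905
x = -1.0368 / -2.000 = 0.51840 → 51.84% Ag-107, 48.16% Ag-109.

48.16%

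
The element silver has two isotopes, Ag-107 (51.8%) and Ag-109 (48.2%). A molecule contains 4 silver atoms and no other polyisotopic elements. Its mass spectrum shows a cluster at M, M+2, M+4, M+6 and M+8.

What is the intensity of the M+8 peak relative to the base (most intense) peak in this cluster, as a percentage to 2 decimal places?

Term probabilities: M 0.0720, M+2 0.2680, M+4 0.3740, M+6 0.2320, M+8 0.0540. Base peak = M+4.
P(M+4) = C(4,2) × 0.518^2 × 0.482^2 = 6 × 0.268324 × 0.232324 = 0.374029 (base)
P(M+8) = C(4,4) × 0.518^0 × 0.482^4 = 1 × 1.0000 × 0.05397444 = 0.053974
Relative intensity = 0.053974 / 0.374029 × 100 = 14.43

14.43%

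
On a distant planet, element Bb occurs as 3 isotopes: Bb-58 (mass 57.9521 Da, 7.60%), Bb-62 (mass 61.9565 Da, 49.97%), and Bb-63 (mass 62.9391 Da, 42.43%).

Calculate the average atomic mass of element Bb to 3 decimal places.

62.069 Da

Average mass = Σ (abundance × isotope mass) = 0.0760 × 57.9521 + 0.4997 × 61.9565 + 0.4243 × 62.9391
= 4.40436 + 30.95966 + 26.70506 = 62.06908 Da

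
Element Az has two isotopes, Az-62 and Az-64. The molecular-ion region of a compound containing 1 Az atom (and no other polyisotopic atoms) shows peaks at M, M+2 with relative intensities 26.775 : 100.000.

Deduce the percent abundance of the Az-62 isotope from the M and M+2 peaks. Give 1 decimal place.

21.1%

Write p for the Az-62 fraction. I(M+2)/I(M) = [C(1,1)·p^0·(1−p)] / p^1 = 1·(1−p)/p = 100.000/26.775 = 3.7348
(1−p)/p = 3.7348/1 = 3.7348  ⇒  p = 1/(1 + 3.7348) = 0.2112
Az-62: 21.1%, Az-64: 78.9%.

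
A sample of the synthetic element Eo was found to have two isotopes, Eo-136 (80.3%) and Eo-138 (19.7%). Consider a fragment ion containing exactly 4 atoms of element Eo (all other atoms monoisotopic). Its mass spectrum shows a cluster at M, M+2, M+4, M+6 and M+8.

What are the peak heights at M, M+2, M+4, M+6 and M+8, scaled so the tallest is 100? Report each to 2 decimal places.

Each Eo atom is independently Eo-136 (p = 0.803) or Eo-138 (q = 0.197); the cluster is the binomial expansion (p + q)^4.
P(M) = 0.803^4 = 0.415779
P(M+2) = 4 × 0.803^3 × 0.197^1 = 0.408012
P(M+4) = 6 × 0.803^2 × 0.197^2 = 0.150146
P(M+6) = 4 × 0.803^1 × 0.197^3 = 0.024557
P(M+8) = 0.197^4 = 0.001506
The M peak is largest (0.415779); scaling to 100 gives 100.00 : 98.13 : 36.11 : 5.91 : 0.36.

100.00 : 98.13 : 36.11 : 5.91 : 0.36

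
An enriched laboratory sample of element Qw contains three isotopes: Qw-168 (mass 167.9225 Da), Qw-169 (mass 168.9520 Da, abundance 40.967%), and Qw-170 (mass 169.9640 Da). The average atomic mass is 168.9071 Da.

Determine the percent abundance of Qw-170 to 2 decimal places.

27.57%

Let x and y be the fractions of Qw-168 and Qw-170. Then x + y = 1 − 0.40967 = 0.59033 and 167.9225x + 169.9640y = 168.9071 − 0.40967×168.9520 = 99.69253416.
Substituting: 167.9225x + 169.9640(0.59033 − x) = 99.69253416
(167.9225 − 169.9640)x = -0.64231396  ⇒  x = 0.31463, y = 0.27570
Qw-168: 31.46%, Qw-170: 27.57%.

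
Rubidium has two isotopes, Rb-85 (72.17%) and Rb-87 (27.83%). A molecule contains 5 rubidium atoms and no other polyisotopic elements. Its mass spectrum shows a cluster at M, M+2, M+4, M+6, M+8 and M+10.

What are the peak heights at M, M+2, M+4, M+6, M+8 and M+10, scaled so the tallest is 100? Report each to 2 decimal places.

Each Rb atom is independently Rb-85 (p = 0.7217) or Rb-87 (q = 0.2783); the cluster is the binomial expansion (p + q)^5.
P(M) = 0.7217^5 = 0.195787
P(M+2) = 5 × 0.7217^4 × 0.2783^1 = 0.377494
P(M+4) = 10 × 0.7217^3 × 0.2783^2 = 0.291136
P(M+6) = 10 × 0.7217^2 × 0.2783^3 = 0.112267
P(M+8) = 5 × 0.7217^1 × 0.2783^4 = 0.021646
P(M+10) = 0.2783^5 = 0.001669
The M+2 peak is largest (0.377494); scaling to 100 gives 51.86 : 100.00 : 77.12 : 29.74 : 5.73 : 0.44.

51.86 : 100.00 : 77.12 : 29.74 : 5.73 : 0.44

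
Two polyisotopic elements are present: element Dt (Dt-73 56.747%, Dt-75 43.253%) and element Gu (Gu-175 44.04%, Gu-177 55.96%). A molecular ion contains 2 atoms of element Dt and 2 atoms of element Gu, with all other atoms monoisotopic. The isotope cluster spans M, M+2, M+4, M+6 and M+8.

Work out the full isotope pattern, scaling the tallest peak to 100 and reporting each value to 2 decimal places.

16.48 : 66.99 : 100.00 : 64.88 : 15.45

Element Dt pattern (n=2): 0.3220222 : 0.4908956 : 0.1870822
Element Gu pattern (n=2): 0.19395216 : 0.49289568 : 0.31315216
Convolve the two distributions (both contribute in 2-u steps):
  M: 0.3220222×0.19395216 = 0.062457
  M+2: 0.3220222×0.49289568 + 0.4908956×0.19395216 = 0.253934
  M+4: 0.3220222×0.31315216 + 0.4908956×0.49289568 + 0.1870822×0.19395216 = 0.379087
  M+6: 0.4908956×0.31315216 + 0.1870822×0.49289568 = 0.245937
  M+8: 0.1870822×0.31315216 = 0.058585
Scale to base peak (0.379087) = 100: 16.48 : 66.99 : 100.00 : 64.88 : 15.45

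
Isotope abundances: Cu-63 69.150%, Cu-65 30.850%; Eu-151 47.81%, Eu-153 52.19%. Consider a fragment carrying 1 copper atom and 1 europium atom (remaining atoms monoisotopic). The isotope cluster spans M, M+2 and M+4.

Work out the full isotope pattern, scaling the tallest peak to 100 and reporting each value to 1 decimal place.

Copper pattern (n=1): 0.6915 : 0.3085
Europium pattern (n=1): 0.4781 : 0.5219
Convolve the two distributions (both contribute in 2-u steps):
  M: 0.6915×0.4781 = 0.330606
  M+2: 0.6915×0.5219 + 0.3085×0.4781 = 0.508388
  M+4: 0.3085×0.5219 = 0.161006
Scale to base peak (0.508388) = 100: 65.0 : 100.0 : 31.7

65.0 : 100.0 : 31.7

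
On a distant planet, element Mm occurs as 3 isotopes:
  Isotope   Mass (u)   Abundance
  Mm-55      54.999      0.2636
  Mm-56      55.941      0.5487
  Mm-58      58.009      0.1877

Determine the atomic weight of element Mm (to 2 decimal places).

56.08 u

The abundance-weighted mean is 0.2636 × 54.999 + 0.5487 × 55.941 + 0.1877 × 58.009
= 14.4977 + 30.6948 + 10.8883 = 56.0808 u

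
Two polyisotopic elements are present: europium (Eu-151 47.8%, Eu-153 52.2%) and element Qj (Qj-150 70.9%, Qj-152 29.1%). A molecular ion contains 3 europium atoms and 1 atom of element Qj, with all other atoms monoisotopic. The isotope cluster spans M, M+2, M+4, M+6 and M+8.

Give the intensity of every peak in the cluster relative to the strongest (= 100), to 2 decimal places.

20.32 : 74.89 : 100.00 : 56.29 : 10.86

Europium pattern (n=3): 0.10921535 : 0.35780594 : 0.39074206 : 0.14223665
Element Qj pattern (n=1): 0.7090 : 0.2910
Convolve the two distributions (both contribute in 2-u steps):
  M: 0.10921535×0.7090 = 0.077434
  M+2: 0.10921535×0.2910 + 0.35780594×0.7090 = 0.285466
  M+4: 0.35780594×0.2910 + 0.39074206×0.7090 = 0.381158
  M+6: 0.39074206×0.2910 + 0.14223665×0.7090 = 0.214552
  M+8: 0.14223665×0.2910 = 0.041391
Scale to base peak (0.381158) = 100: 20.32 : 74.89 : 100.00 : 56.29 : 10.86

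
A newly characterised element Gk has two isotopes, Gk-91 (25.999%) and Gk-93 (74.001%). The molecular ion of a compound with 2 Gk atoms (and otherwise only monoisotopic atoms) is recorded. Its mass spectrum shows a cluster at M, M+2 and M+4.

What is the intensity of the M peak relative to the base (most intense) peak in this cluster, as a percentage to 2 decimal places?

Term probabilities: M 0.0676, M+2 0.3848, M+4 0.5476. Base peak = M+4.
P(M+4) = C(2,2) × 0.25999^0 × 0.74001^2 = 1 × 1.0000 × 0.5476148 = 0.547615 (base)
P(M) = C(2,0) × 0.25999^2 × 0.74001^0 = 1 × 0.0675948 × 1.0000 = 0.067595
Relative intensity = 0.067595 / 0.547615 × 100 = 12.34

12.34%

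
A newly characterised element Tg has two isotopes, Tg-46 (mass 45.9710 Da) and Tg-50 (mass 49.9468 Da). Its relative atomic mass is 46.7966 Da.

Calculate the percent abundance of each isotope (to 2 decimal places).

Tg-46: 79.23%, Tg-50: 20.77%

Let x be the fractional abundance of Tg-46; then Tg-50 has abundance 1 − x.
45.9710·x + 49.9468·(1 − x) = 46.7966
(45.9710 − 49.9468)·x = 46.7966 − 49.9468
x = -3.1502 / -3.9758 = 0.79234 → 79.23% Tg-46, 20.77% Tg-50.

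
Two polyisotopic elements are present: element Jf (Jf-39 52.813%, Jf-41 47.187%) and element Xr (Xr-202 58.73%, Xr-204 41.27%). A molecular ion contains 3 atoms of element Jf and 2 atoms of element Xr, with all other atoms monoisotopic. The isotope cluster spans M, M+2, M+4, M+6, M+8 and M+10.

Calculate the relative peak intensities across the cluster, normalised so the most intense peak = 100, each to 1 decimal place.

15.0 : 61.4 : 100.0 : 81.2 : 32.8 : 5.3

Element Jf pattern (n=3): 0.1473067 : 0.39484378 : 0.35278233 : 0.10506719
Element Xr pattern (n=2): 0.34492129 : 0.48475742 : 0.17032129
Convolve the two distributions (both contribute in 2-u steps):
  M: 0.1473067×0.34492129 = 0.050809
  M+2: 0.1473067×0.48475742 + 0.39484378×0.34492129 = 0.207598
  M+4: 0.1473067×0.17032129 + 0.39484378×0.48475742 + 0.35278233×0.34492129 = 0.338175
  M+6: 0.39484378×0.17032129 + 0.35278233×0.48475742 + 0.10506719×0.34492129 = 0.274504
  M+8: 0.35278233×0.17032129 + 0.10506719×0.48475742 = 0.111018
  M+10: 0.10506719×0.17032129 = 0.017895
Scale to base peak (0.338175) = 100: 15.0 : 61.4 : 100.0 : 81.2 : 32.8 : 5.3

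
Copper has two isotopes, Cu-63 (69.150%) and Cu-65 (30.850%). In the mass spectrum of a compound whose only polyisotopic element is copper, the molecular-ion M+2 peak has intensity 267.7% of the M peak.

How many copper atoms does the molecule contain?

With n Cu atoms, P(M+2)/P(M) = C(n,1)·p^(n−1)q / p^n = n·q/p = n · 0.30850/0.69150.
n = 2.677 × 0.69150/0.30850 = 6.00 ≈ 6

6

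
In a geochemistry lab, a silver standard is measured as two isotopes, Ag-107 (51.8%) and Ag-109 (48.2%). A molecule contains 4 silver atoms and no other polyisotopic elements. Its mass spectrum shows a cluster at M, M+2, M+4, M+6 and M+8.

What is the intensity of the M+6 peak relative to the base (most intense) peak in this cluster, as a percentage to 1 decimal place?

Binomial terms of (0.518 + 0.482)^4: M 0.0720, M+2 0.2680, M+4 0.3740, M+6 0.2320, M+8 0.0540 → M+4 is the base peak.
P(M+4) = C(4,2) × 0.518^2 × 0.482^2 = 6 × 0.268324 × 0.232324 = 0.374029 (base)
P(M+6) = C(4,3) × 0.518^1 × 0.482^3 = 4 × 0.5180 × 0.11198017 = 0.232023
Relative intensity = 0.232023 / 0.374029 × 100 = 62.0

62.0%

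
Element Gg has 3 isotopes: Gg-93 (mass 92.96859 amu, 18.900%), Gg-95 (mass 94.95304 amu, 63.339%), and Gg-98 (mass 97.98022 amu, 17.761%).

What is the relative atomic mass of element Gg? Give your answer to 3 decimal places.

95.116 amu

The abundance-weighted mean is 0.18900 × 92.96859 + 0.63339 × 94.95304 + 0.17761 × 97.98022
= 17.571064 + 60.142306 + 17.402267 = 95.115637 amu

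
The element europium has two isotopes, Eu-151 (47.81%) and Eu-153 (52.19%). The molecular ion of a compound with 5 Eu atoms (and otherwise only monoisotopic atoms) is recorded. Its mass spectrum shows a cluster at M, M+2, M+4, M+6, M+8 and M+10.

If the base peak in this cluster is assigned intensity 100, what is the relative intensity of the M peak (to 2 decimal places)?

7.69

Term probabilities: M 0.0250, M+2 0.1363, M+4 0.2977, M+6 0.3249, M+8 0.1774, M+10 0.0387. Base peak = M+6.
P(M+6) = C(5,3) × 0.4781^2 × 0.5219^3 = 10 × 0.22857961 × 0.14215492 = 0.324937 (base)
P(M) = C(5,0) × 0.4781^5 × 0.5219^0 = 1 × 0.02498007 × 1.0000 = 0.024980
Relative intensity = 0.024980 / 0.324937 × 100 = 7.69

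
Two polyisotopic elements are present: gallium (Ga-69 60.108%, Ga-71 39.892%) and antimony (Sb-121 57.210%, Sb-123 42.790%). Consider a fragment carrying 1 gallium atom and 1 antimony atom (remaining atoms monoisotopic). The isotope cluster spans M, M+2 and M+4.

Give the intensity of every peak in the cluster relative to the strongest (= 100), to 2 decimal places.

70.84 : 100.00 : 35.16

Gallium pattern (n=1): 0.60108 : 0.39892
Antimony pattern (n=1): 0.5721 : 0.4279
Convolve the two distributions (both contribute in 2-u steps):
  M: 0.60108×0.5721 = 0.343878
  M+2: 0.60108×0.4279 + 0.39892×0.5721 = 0.485424
  M+4: 0.39892×0.4279 = 0.170698
Scale to base peak (0.485424) = 100: 70.84 : 100.00 : 35.16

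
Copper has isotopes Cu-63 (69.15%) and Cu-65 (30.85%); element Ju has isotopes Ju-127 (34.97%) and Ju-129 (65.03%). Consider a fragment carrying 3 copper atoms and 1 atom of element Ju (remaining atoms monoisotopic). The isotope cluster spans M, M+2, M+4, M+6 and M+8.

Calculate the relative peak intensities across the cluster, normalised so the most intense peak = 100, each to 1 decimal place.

31.3 : 100.0 : 96.5 : 37.5 : 5.2

Copper pattern (n=3): 0.33065611 : 0.44254842 : 0.19743483 : 0.02936064
Element Ju pattern (n=1): 0.3497 : 0.6503
Convolve the two distributions (both contribute in 2-u steps):
  M: 0.33065611×0.3497 = 0.115630
  M+2: 0.33065611×0.6503 + 0.44254842×0.3497 = 0.369785
  M+4: 0.44254842×0.6503 + 0.19743483×0.3497 = 0.356832
  M+6: 0.19743483×0.6503 + 0.02936064×0.3497 = 0.138659
  M+8: 0.02936064×0.6503 = 0.019093
Scale to base peak (0.369785) = 100: 31.3 : 100.0 : 96.5 : 37.5 : 5.2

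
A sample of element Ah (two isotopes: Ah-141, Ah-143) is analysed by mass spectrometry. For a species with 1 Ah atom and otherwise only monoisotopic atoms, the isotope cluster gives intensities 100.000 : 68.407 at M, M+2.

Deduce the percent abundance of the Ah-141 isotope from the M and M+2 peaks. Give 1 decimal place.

59.4%

If p is the fraction of Ah that is Ah-141, then I(M+2)/I(M) = [C(1,1)·p^0·(1−p)] / p^1 = 1·(1−p)/p = 68.407/100.000 = 0.6841
(1−p)/p = 0.6841/1 = 0.6841  ⇒  p = 1/(1 + 0.6841) = 0.5938
Ah-141: 59.4%, Ah-143: 40.6%.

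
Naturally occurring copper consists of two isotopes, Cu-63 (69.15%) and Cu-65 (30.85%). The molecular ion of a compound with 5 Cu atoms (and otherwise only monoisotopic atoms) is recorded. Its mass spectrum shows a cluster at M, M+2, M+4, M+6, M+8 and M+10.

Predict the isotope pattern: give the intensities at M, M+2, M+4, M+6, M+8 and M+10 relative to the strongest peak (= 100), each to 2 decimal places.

Each Cu atom is independently Cu-63 (p = 0.6915) or Cu-65 (q = 0.3085); the cluster is the binomial expansion (p + q)^5.
P(M) = 0.6915^5 = 0.158111
P(M+2) = 5 × 0.6915^4 × 0.3085^1 = 0.352691
P(M+4) = 10 × 0.6915^3 × 0.3085^2 = 0.314693
P(M+6) = 10 × 0.6915^2 × 0.3085^3 = 0.140394
P(M+8) = 5 × 0.6915^1 × 0.3085^4 = 0.031317
P(M+10) = 0.3085^5 = 0.002794
The M+2 peak is largest (0.352691); scaling to 100 gives 44.83 : 100.00 : 89.23 : 39.81 : 8.88 : 0.79.

44.83 : 100.00 : 89.23 : 39.81 : 8.88 : 0.79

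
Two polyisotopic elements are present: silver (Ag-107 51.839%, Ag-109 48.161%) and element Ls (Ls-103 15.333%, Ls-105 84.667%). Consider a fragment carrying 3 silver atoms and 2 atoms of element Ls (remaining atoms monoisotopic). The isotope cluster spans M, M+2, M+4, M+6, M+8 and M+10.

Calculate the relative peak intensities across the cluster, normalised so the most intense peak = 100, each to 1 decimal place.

Silver pattern (n=3): 0.13930601 : 0.38826655 : 0.36071887 : 0.11170857
Element Ls pattern (n=2): 0.02351009 : 0.25963982 : 0.71685009
Convolve the two distributions (both contribute in 2-u steps):
  M: 0.13930601×0.02351009 = 0.003275
  M+2: 0.13930601×0.25963982 + 0.38826655×0.02351009 = 0.045298
  M+4: 0.13930601×0.71685009 + 0.38826655×0.25963982 + 0.36071887×0.02351009 = 0.209152
  M+6: 0.38826655×0.71685009 + 0.36071887×0.25963982 + 0.11170857×0.02351009 = 0.374612
  M+8: 0.36071887×0.71685009 + 0.11170857×0.25963982 = 0.287585
  M+10: 0.11170857×0.71685009 = 0.080078
Scale to base peak (0.374612) = 100: 0.9 : 12.1 : 55.8 : 100.0 : 76.8 : 21.4

0.9 : 12.1 : 55.8 : 100.0 : 76.8 : 21.4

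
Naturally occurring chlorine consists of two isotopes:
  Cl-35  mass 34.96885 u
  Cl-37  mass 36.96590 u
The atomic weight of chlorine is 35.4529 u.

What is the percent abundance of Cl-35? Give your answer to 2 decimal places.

Let x be the fractional abundance of Cl-35; then Cl-37 has abundance 1 − x.
34.96885·x + 36.96590·(1 − x) = 35.4529
(34.96885 − 36.96590)·x = 35.4529 − 36.96590
x = -1.51300 / -1.99705 = 0.75762 → 75.76% Cl-35, 24.24% Cl-37.

75.76%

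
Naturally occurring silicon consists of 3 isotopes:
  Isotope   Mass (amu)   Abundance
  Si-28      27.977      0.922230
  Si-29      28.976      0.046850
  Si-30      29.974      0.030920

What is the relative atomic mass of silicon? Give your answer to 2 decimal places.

The abundance-weighted mean is 0.922230 × 27.977 + 0.046850 × 28.976 + 0.030920 × 29.974
= 25.8012 + 1.3575 + 0.9268 = 28.0855 amu

28.09 amu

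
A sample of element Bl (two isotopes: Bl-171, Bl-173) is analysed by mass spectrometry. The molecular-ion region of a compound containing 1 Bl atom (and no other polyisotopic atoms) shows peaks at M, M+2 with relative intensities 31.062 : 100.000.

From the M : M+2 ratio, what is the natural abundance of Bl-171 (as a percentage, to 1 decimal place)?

23.7%

If p is the fraction of Bl that is Bl-171, then I(M+2)/I(M) = [C(1,1)·p^0·(1−p)] / p^1 = 1·(1−p)/p = 100.000/31.062 = 3.2194
(1−p)/p = 3.2194/1 = 3.2194  ⇒  p = 1/(1 + 3.2194) = 0.2370
Bl-171: 23.7%, Bl-173: 76.3%.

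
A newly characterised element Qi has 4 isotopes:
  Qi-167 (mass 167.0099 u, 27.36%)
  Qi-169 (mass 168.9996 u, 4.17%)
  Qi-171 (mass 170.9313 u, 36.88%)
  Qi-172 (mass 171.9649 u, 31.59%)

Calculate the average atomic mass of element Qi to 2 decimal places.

170.10 u

Ar = Σ fᵢ·mᵢ = 0.2736 × 167.0099 + 0.0417 × 168.9996 + 0.3688 × 170.9313 + 0.3159 × 171.9649
= 45.69391 + 7.04728 + 63.03946 + 54.32371 = 170.10436 u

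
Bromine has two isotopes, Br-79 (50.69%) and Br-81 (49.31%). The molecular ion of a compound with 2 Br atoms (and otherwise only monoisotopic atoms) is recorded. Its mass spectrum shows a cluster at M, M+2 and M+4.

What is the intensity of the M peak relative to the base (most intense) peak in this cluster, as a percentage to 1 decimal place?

Term probabilities: M 0.2569, M+2 0.4999, M+4 0.2431. Base peak = M+2.
P(M+2) = C(2,1) × 0.5069^1 × 0.4931^1 = 2 × 0.5069 × 0.4931 = 0.499905 (base)
P(M) = C(2,0) × 0.5069^2 × 0.4931^0 = 1 × 0.25694761 × 1.0000 = 0.256948
Relative intensity = 0.256948 / 0.499905 × 100 = 51.4

51.4%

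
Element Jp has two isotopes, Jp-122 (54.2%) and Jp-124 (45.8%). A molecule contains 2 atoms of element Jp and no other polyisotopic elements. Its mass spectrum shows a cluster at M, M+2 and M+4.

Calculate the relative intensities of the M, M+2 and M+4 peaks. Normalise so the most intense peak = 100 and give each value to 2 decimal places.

Each Jp atom is independently Jp-122 (p = 0.542) or Jp-124 (q = 0.458); the cluster is the binomial expansion (p + q)^2.
P(M) = 0.542^2 = 0.293764
P(M+2) = 2 × 0.542^1 × 0.458^1 = 0.496472
P(M+4) = 0.458^2 = 0.209764
The M+2 peak is largest (0.496472); scaling to 100 gives 59.17 : 100.00 : 42.25.

59.17 : 100.00 : 42.25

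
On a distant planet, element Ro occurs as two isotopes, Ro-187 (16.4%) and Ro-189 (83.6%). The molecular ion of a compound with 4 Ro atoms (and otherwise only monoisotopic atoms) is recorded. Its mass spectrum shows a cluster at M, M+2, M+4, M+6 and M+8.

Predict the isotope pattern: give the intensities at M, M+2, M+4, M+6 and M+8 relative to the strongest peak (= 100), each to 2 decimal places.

0.15 : 3.02 : 23.09 : 78.47 : 100.00

The 4 Ro atoms are independent, so intensities follow the terms of (0.164 + 0.836)^4.
P(M) = 0.164^4 = 0.000723
P(M+2) = 4 × 0.164^3 × 0.836^1 = 0.014750
P(M+4) = 6 × 0.164^2 × 0.836^2 = 0.112785
P(M+6) = 4 × 0.164^1 × 0.836^3 = 0.383286
P(M+8) = 0.836^4 = 0.488456
The M+8 peak is largest (0.488456); scaling to 100 gives 0.15 : 3.02 : 23.09 : 78.47 : 100.00.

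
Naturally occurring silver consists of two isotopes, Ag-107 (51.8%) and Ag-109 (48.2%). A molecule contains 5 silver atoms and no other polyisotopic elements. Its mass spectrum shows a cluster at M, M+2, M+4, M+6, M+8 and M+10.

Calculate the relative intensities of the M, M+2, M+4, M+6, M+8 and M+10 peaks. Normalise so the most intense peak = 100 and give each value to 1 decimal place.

11.5 : 53.7 : 100.0 : 93.1 : 43.3 : 8.1

Each Ag atom is independently Ag-107 (p = 0.518) or Ag-109 (q = 0.482); the cluster is the binomial expansion (p + q)^5.
P(M) = 0.518^5 = 0.037295
P(M+2) = 5 × 0.518^4 × 0.482^1 = 0.173515
P(M+4) = 10 × 0.518^3 × 0.482^2 = 0.322911
P(M+6) = 10 × 0.518^2 × 0.482^3 = 0.300470
P(M+8) = 5 × 0.518^1 × 0.482^4 = 0.139794
P(M+10) = 0.482^5 = 0.026016
The M+4 peak is largest (0.322911); scaling to 100 gives 11.5 : 53.7 : 100.0 : 93.1 : 43.3 : 8.1.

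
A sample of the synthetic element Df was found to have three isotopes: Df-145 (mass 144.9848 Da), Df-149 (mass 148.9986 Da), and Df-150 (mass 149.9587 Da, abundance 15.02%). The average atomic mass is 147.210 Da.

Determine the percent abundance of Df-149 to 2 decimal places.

36.83%

Let x and y be the fractions of Df-145 and Df-149. Then x + y = 1 − 0.1502 = 0.8498 and 144.9848x + 148.9986y = 147.210 − 0.1502×149.9587 = 124.68620326.
Substituting: 144.9848x + 148.9986(0.8498 − x) = 124.68620326
(144.9848 − 148.9986)x = -1.93280702  ⇒  x = 0.48154, y = 0.36826
Df-145: 48.15%, Df-149: 36.83%.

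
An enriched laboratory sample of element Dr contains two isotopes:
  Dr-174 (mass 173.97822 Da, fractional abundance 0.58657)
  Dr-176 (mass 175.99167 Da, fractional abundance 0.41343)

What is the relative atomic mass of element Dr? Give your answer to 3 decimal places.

Ar = Σ fᵢ·mᵢ = 0.58657 × 173.97822 + 0.41343 × 175.99167
= 102.050405 + 72.760236 = 174.810641 Da

174.811 Da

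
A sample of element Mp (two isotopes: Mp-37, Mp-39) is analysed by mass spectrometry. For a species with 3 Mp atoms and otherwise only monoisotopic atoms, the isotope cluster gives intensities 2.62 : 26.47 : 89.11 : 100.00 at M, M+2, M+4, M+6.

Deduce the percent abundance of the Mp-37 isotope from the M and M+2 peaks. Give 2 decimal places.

If p is the fraction of Mp that is Mp-37, then I(M+2)/I(M) = [C(3,1)·p^2·(1−p)] / p^3 = 3·(1−p)/p = 26.47/2.62 = 10.1031
(1−p)/p = 10.1031/3 = 3.3677  ⇒  p = 1/(1 + 3.3677) = 0.2290
Mp-37: 22.90%, Mp-39: 77.10%.

22.90%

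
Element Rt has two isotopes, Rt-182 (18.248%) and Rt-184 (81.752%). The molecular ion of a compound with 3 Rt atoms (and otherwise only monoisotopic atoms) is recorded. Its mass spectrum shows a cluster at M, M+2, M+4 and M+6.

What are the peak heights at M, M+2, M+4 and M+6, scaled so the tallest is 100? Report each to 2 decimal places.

1.11 : 14.95 : 66.96 : 100.00

The 3 Rt atoms are independent, so intensities follow the terms of (0.18248 + 0.81752)^3.
P(M) = 0.18248^3 = 0.006076
P(M+2) = 3 × 0.18248^2 × 0.81752^1 = 0.081668
P(M+4) = 3 × 0.18248^1 × 0.81752^2 = 0.365875
P(M+6) = 0.81752^3 = 0.546380
The M+6 peak is largest (0.546380); scaling to 100 gives 1.11 : 14.95 : 66.96 : 100.00.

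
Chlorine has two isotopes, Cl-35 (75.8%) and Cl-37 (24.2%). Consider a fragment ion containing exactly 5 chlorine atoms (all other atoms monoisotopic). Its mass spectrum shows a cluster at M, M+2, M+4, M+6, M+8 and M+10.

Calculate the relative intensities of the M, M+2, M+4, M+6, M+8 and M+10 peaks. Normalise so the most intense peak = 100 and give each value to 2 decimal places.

The 5 Cl atoms are independent, so intensities follow the terms of (0.758 + 0.242)^5.
P(M) = 0.758^5 = 0.250234
P(M+2) = 5 × 0.758^4 × 0.242^1 = 0.399450
P(M+4) = 10 × 0.758^3 × 0.242^2 = 0.255058
P(M+6) = 10 × 0.758^2 × 0.242^3 = 0.081430
P(M+8) = 5 × 0.758^1 × 0.242^4 = 0.012999
P(M+10) = 0.242^5 = 0.000830
The M+2 peak is largest (0.399450); scaling to 100 gives 62.64 : 100.00 : 63.85 : 20.39 : 3.25 : 0.21.

62.64 : 100.00 : 63.85 : 20.39 : 3.25 : 0.21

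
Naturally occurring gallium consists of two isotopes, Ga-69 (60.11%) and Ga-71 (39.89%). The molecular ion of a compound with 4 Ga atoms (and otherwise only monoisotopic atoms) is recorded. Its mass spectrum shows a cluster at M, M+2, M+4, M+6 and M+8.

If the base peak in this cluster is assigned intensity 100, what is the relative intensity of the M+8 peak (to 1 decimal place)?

(0.6011 + 0.3989)^4 gives M 0.1306, M+2 0.3465, M+4 0.3450, M+6 0.1526, M+8 0.0253; the largest is M+2.
P(M+2) = C(4,1) × 0.6011^3 × 0.3989^1 = 4 × 0.21719018 × 0.3989 = 0.346549 (base)
P(M+8) = C(4,4) × 0.6011^0 × 0.3989^4 = 1 × 1.0000 × 0.02531956 = 0.025320
Relative intensity = 0.025320 / 0.346549 × 100 = 7.3

7.3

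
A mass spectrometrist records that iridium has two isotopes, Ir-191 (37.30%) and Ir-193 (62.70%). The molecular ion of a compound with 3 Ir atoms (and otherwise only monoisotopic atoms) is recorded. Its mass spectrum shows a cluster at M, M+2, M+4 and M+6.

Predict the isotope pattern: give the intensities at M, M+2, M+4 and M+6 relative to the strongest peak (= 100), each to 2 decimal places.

Each Ir atom is independently Ir-191 (p = 0.3730) or Ir-193 (q = 0.6270); the cluster is the binomial expansion (p + q)^3.
P(M) = 0.3730^3 = 0.051895
P(M+2) = 3 × 0.3730^2 × 0.6270^1 = 0.261702
P(M+4) = 3 × 0.3730^1 × 0.6270^2 = 0.439911
P(M+6) = 0.6270^3 = 0.246492
The M+4 peak is largest (0.439911); scaling to 100 gives 11.80 : 59.49 : 100.00 : 56.03.

11.80 : 59.49 : 100.00 : 56.03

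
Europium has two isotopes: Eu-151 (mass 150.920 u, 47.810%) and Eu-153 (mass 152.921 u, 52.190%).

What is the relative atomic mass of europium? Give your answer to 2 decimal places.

Ar = Σ fᵢ·mᵢ = 0.47810 × 150.920 + 0.52190 × 152.921
= 72.1549 + 79.8095 = 151.9644 u

151.96 u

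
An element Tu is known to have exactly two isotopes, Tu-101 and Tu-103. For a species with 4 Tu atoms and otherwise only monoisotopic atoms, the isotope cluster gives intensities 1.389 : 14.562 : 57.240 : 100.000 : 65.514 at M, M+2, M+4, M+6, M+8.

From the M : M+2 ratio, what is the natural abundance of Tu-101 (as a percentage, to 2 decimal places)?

27.62%

If p is the fraction of Tu that is Tu-101, then I(M+2)/I(M) = [C(4,1)·p^3·(1−p)] / p^4 = 4·(1−p)/p = 14.562/1.389 = 10.4838
(1−p)/p = 10.4838/4 = 2.6210  ⇒  p = 1/(1 + 2.6210) = 0.2762
Tu-101: 27.62%, Tu-103: 72.38%.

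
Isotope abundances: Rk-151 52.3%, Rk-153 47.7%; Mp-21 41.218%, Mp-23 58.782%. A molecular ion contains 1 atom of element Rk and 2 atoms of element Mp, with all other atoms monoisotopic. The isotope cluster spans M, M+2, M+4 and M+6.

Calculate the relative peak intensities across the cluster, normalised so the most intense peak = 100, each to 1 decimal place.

Element Rk pattern (n=1): 0.5230 : 0.4770
Element Mp pattern (n=2): 0.16989235 : 0.4845753 : 0.34553235
Convolve the two distributions (both contribute in 2-u steps):
  M: 0.5230×0.16989235 = 0.088854
  M+2: 0.5230×0.4845753 + 0.4770×0.16989235 = 0.334472
  M+4: 0.5230×0.34553235 + 0.4770×0.4845753 = 0.411856
  M+6: 0.4770×0.34553235 = 0.164819
Scale to base peak (0.411856) = 100: 21.6 : 81.2 : 100.0 : 40.0

21.6 : 81.2 : 100.0 : 40.0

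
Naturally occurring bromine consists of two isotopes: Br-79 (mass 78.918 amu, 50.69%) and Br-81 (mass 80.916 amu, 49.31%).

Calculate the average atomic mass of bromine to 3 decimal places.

Ar = Σ fᵢ·mᵢ = 0.5069 × 78.918 + 0.4931 × 80.916
= 40.0035 + 39.8997 = 79.9032 amu

79.903 amu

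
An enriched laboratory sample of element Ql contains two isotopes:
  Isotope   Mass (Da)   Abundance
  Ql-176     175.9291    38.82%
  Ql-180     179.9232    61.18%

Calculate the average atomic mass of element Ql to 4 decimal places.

The abundance-weighted mean is 0.3882 × 175.9291 + 0.6118 × 179.9232
= 68.29568 + 110.07701 = 178.37269 Da

178.3727 Da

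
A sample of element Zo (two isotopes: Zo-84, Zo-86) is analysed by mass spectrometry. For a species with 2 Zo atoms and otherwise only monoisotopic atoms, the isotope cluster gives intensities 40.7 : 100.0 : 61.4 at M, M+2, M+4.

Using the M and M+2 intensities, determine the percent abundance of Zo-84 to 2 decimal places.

If p is the fraction of Zo that is Zo-84, then I(M+2)/I(M) = [C(2,1)·p^1·(1−p)] / p^2 = 2·(1−p)/p = 100.0/40.7 = 2.4570
(1−p)/p = 2.4570/2 = 1.2285  ⇒  p = 1/(1 + 1.2285) = 0.4487
Zo-84: 44.87%, Zo-86: 55.13%.

44.87%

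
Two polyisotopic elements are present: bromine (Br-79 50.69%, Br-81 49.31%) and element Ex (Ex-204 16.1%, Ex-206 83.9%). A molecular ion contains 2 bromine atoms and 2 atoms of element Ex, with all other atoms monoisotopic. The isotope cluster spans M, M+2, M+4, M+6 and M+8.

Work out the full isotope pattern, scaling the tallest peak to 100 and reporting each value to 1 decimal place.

1.6 : 19.7 : 77.2 : 100.0 : 41.0

Bromine pattern (n=2): 0.25694761 : 0.49990478 : 0.24314761
Element Ex pattern (n=2): 0.025921 : 0.270158 : 0.703921
Convolve the two distributions (both contribute in 2-u steps):
  M: 0.25694761×0.025921 = 0.006660
  M+2: 0.25694761×0.270158 + 0.49990478×0.025921 = 0.082374
  M+4: 0.25694761×0.703921 + 0.49990478×0.270158 + 0.24314761×0.025921 = 0.322227
  M+6: 0.49990478×0.703921 + 0.24314761×0.270158 = 0.417582
  M+8: 0.24314761×0.703921 = 0.171157
Scale to base peak (0.417582) = 100: 1.6 : 19.7 : 77.2 : 100.0 : 41.0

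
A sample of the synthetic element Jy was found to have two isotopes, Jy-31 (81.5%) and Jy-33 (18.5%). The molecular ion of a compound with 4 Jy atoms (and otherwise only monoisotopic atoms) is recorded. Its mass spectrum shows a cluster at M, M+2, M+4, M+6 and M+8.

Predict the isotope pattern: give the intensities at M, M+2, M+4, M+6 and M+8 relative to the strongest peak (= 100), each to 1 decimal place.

Each Jy atom is independently Jy-31 (p = 0.815) or Jy-33 (q = 0.185); the cluster is the binomial expansion (p + q)^4.
P(M) = 0.815^4 = 0.441195
P(M+2) = 4 × 0.815^3 × 0.185^1 = 0.400594
P(M+4) = 6 × 0.815^2 × 0.185^2 = 0.136399
P(M+6) = 4 × 0.815^1 × 0.185^3 = 0.020641
P(M+8) = 0.185^4 = 0.001171
The M peak is largest (0.441195); scaling to 100 gives 100.0 : 90.8 : 30.9 : 4.7 : 0.3.

100.0 : 90.8 : 30.9 : 4.7 : 0.3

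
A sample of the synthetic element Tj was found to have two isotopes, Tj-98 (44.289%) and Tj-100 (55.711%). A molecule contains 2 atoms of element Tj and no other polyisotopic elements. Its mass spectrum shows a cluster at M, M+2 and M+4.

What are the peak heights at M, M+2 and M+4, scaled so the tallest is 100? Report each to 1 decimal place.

39.7 : 100.0 : 62.9

Expanding (0.44289 + 0.55711)^2:
P(M) = 0.44289^2 = 0.196152
P(M+2) = 2 × 0.44289^1 × 0.55711^1 = 0.493477
P(M+4) = 0.55711^2 = 0.310372
The M+2 peak is largest (0.493477); scaling to 100 gives 39.7 : 100.0 : 62.9.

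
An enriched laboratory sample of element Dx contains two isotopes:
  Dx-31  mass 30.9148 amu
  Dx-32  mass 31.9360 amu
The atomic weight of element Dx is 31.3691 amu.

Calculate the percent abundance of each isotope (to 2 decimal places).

Dx-31: 55.51%, Dx-32: 44.49%

With x = fraction of Dx-31 (so Dx-32 is 1 − x):
30.9148·x + 31.9360·(1 − x) = 31.3691
(30.9148 − 31.9360)·x = 31.3691 − 31.9360
x = -0.5669 / -1.0212 = 0.55513 → 55.51% Dx-31, 44.49% Dx-32.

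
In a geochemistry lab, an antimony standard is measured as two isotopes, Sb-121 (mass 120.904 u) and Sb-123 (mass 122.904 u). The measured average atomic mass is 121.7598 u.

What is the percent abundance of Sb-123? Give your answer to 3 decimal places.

42.790%

With x = fraction of Sb-121 (so Sb-123 is 1 − x):
120.904·x + 122.904·(1 − x) = 121.7598
(120.904 − 122.904)·x = 121.7598 − 122.904
x = -1.1442 / -2.000 = 0.57210 → 57.210% Sb-121, 42.790% Sb-123.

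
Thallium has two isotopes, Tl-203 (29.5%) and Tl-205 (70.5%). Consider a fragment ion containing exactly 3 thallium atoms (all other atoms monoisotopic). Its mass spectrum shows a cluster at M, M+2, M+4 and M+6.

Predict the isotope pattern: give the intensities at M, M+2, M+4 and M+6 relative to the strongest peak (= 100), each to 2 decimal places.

5.84 : 41.84 : 100.00 : 79.66

The 3 Tl atoms are independent, so intensities follow the terms of (0.295 + 0.705)^3.
P(M) = 0.295^3 = 0.025672
P(M+2) = 3 × 0.295^2 × 0.705^1 = 0.184058
P(M+4) = 3 × 0.295^1 × 0.705^2 = 0.439867
P(M+6) = 0.705^3 = 0.350403
The M+4 peak is largest (0.439867); scaling to 100 gives 5.84 : 41.84 : 100.00 : 79.66.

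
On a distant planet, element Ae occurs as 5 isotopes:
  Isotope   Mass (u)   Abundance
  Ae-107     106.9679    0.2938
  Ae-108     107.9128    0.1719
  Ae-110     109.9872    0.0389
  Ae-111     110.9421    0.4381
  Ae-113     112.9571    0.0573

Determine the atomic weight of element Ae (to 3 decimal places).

109.332 u

Ar = Σ fᵢ·mᵢ = 0.2938 × 106.9679 + 0.1719 × 107.9128 + 0.0389 × 109.9872 + 0.4381 × 110.9421 + 0.0573 × 112.9571
= 31.42717 + 18.55021 + 4.27850 + 48.60373 + 6.47244 = 109.33205 u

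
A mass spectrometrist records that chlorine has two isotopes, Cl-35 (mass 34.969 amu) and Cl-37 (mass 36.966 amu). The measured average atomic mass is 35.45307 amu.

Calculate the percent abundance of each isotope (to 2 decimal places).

Cl-35: 75.76%, Cl-37: 24.24%

With x = fraction of Cl-35 (so Cl-37 is 1 − x):
34.969·x + 36.966·(1 − x) = 35.45307
(34.969 − 36.966)·x = 35.45307 − 36.966
x = -1.51293 / -1.997 = 0.75760 → 75.76% Cl-35, 24.24% Cl-37.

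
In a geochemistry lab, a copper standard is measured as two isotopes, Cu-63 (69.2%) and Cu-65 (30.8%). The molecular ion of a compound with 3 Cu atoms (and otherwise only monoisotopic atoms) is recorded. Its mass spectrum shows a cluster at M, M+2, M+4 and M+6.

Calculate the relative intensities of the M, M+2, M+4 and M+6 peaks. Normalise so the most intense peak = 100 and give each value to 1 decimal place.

Expanding (0.692 + 0.308)^3:
P(M) = 0.692^3 = 0.331374
P(M+2) = 3 × 0.692^2 × 0.308^1 = 0.442470
P(M+4) = 3 × 0.692^1 × 0.308^2 = 0.196938
P(M+6) = 0.308^3 = 0.029218
The M+2 peak is largest (0.442470); scaling to 100 gives 74.9 : 100.0 : 44.5 : 6.6.

74.9 : 100.0 : 44.5 : 6.6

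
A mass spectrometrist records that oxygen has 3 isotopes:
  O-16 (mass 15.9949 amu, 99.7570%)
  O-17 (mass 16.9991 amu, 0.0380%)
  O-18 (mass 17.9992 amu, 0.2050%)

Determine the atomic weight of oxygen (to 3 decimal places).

15.999 amu

Average mass = Σ (abundance × isotope mass) = 0.997570 × 15.9949 + 0.000380 × 16.9991 + 0.002050 × 17.9992
= 15.95603 + 0.00646 + 0.03690 = 15.99939 amu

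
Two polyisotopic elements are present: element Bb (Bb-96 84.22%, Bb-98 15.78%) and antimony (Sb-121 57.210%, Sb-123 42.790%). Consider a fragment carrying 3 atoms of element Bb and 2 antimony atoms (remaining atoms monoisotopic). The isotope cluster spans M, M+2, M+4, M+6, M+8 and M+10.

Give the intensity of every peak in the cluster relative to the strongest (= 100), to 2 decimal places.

48.59 : 100.00 : 73.16 : 23.25 : 3.34 : 0.18

Element Bb pattern (n=3): 0.59737317 : 0.33578302 : 0.06291446 : 0.00392935
Antimony pattern (n=2): 0.32729841 : 0.48960318 : 0.18309841
Convolve the two distributions (both contribute in 2-u steps):
  M: 0.59737317×0.32729841 = 0.195519
  M+2: 0.59737317×0.48960318 + 0.33578302×0.32729841 = 0.402377
  M+4: 0.59737317×0.18309841 + 0.33578302×0.48960318 + 0.06291446×0.32729841 = 0.294370
  M+6: 0.33578302×0.18309841 + 0.06291446×0.48960318 + 0.00392935×0.32729841 = 0.093571
  M+8: 0.06291446×0.18309841 + 0.00392935×0.48960318 = 0.013443
  M+10: 0.00392935×0.18309841 = 0.000719
Scale to base peak (0.402377) = 100: 48.59 : 100.00 : 73.16 : 23.25 : 3.34 : 0.18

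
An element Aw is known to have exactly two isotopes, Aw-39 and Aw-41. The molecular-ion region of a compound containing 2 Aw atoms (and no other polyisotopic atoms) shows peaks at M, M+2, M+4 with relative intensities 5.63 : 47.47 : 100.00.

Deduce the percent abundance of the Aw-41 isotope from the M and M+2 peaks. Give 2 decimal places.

If p is the fraction of Aw that is Aw-39, then I(M+2)/I(M) = [C(2,1)·p^1·(1−p)] / p^2 = 2·(1−p)/p = 47.47/5.63 = 8.4316
(1−p)/p = 8.4316/2 = 4.2158  ⇒  p = 1/(1 + 4.2158) = 0.1917
Aw-39: 19.17%, Aw-41: 80.83%.

80.83%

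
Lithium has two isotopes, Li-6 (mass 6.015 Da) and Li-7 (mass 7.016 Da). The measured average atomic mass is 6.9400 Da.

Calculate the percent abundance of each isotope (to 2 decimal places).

Writing the weighted mean with unknown fraction x of Li-6:
6.015·x + 7.016·(1 − x) = 6.9400
(6.015 − 7.016)·x = 6.9400 − 7.016
x = -0.0760 / -1.001 = 0.07592 → 7.59% Li-6, 92.41% Li-7.

Li-6: 7.59%, Li-7: 92.41%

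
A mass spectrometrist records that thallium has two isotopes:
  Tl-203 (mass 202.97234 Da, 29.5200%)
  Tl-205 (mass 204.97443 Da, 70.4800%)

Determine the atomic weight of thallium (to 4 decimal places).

Weight each isotope mass by its fractional abundance: 0.295200 × 202.97234 + 0.704800 × 204.97443
= 59.917435 + 144.465978 = 204.383413 Da

204.3834 Da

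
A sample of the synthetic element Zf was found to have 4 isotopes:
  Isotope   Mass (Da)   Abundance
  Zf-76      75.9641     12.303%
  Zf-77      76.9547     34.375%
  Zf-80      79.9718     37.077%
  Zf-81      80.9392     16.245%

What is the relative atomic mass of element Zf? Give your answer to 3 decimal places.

78.599 Da

Weight each isotope mass by its fractional abundance: 0.12303 × 75.9641 + 0.34375 × 76.9547 + 0.37077 × 79.9718 + 0.16245 × 80.9392
= 9.34586 + 26.45318 + 29.65114 + 13.14857 = 78.59875 Da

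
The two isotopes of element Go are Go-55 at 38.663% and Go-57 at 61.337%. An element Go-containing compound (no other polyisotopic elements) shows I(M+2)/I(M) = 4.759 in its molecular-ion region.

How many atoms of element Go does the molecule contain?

For n independent Go atoms, I(M+2)/I(M) = n · (abundance Go-57) / (abundance Go-55) = n · 0.61337/0.38663.
n = 4.759 × 0.38663/0.61337 = 3.00 ≈ 3

3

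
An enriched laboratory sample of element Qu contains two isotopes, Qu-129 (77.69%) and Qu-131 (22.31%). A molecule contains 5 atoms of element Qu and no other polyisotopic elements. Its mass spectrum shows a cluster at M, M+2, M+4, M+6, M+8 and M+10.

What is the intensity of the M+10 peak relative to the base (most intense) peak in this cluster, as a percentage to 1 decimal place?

Term probabilities: M 0.2830, M+2 0.4064, M+4 0.2334, M+6 0.0670, M+8 0.0096, M+10 0.0006. Base peak = M+2.
P(M+2) = C(5,1) × 0.7769^4 × 0.2231^1 = 5 × 0.3643011 × 0.2231 = 0.406378 (base)
P(M+10) = C(5,5) × 0.7769^0 × 0.2231^5 = 1 × 1.0000 × 0.00055271 = 0.000553
Relative intensity = 0.000553 / 0.406378 × 100 = 0.1

0.1%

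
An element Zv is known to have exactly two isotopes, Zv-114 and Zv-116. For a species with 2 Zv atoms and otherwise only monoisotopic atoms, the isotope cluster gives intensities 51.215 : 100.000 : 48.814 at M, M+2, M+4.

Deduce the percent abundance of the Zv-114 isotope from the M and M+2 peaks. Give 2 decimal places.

50.60%

If p is the fraction of Zv that is Zv-114, then I(M+2)/I(M) = [C(2,1)·p^1·(1−p)] / p^2 = 2·(1−p)/p = 100.000/51.215 = 1.9526
(1−p)/p = 1.9526/2 = 0.9763  ⇒  p = 1/(1 + 0.9763) = 0.5060
Zv-114: 50.60%, Zv-116: 49.40%.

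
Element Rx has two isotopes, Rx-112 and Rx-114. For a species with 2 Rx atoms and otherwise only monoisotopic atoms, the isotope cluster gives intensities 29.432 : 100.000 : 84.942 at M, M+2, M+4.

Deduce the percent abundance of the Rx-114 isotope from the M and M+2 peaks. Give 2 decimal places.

Write p for the Rx-112 fraction. I(M+2)/I(M) = [C(2,1)·p^1·(1−p)] / p^2 = 2·(1−p)/p = 100.000/29.432 = 3.3977
(1−p)/p = 3.3977/2 = 1.6988  ⇒  p = 1/(1 + 1.6988) = 0.3705
Rx-112: 37.05%, Rx-114: 62.95%.

62.95%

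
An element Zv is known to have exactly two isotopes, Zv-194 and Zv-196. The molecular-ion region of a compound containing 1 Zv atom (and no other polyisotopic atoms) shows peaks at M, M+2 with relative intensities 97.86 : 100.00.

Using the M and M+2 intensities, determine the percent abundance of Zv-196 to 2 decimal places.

Let p = fractional abundance of Zv-194. I(M+2)/I(M) = [C(1,1)·p^0·(1−p)] / p^1 = 1·(1−p)/p = 100.00/97.86 = 1.0219
(1−p)/p = 1.0219/1 = 1.0219  ⇒  p = 1/(1 + 1.0219) = 0.4946
Zv-194: 49.46%, Zv-196: 50.54%.

50.54%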